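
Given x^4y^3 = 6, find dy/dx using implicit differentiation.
Differentiate the relation implicitly: treat y = y(x) and apply the chain rule, so every y-derivative picks up a y' = dy/dx factor.

With everything moved to the left-hand side, differentiate term by term:
  d/dx[x^4y^3] = 3x^4y^2·y' + 4x^3y^3
  d/dx[-6] = 0

Separating the contributions that come from x directly and those that come through y:
  without y':      4x^3y^3
  multiplying y':  3x^4y^2

so (4x^3y^3) + (3x^4y^2)·y' = 0, and therefore
  dy/dx = -(4x^3y^3)/(3x^4y^2) = -4y/(3x)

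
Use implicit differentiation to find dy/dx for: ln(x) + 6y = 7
Take d/dx of both sides. Since y is implicitly a function of x, the chain rule attaches a y' = dy/dx factor whenever we differentiate through y.

Set F(x, y) = (left side) − (right side), so the curve is F = 0. Differentiating each term of F:
  d/dx[6y] = 6·y'
  d/dx[ln(x)] = 1/x
  d/dx[-7] = 0

Collecting, the y'-free part is the partial derivative in x and the y' coefficient is the partial derivative in y:
  ∂F/∂x = 1/x
  ∂F/∂y = 6

so d/dx[F(x, y(x))] = ∂F/∂x + (∂F/∂y)·y' = 0. Rearranging,
  dy/dx = -(∂F/∂x)/(∂F/∂y) = -(1/x)/(6) = -1/(6x)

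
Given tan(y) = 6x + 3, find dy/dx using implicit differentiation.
Apply d/dx to both sides, remembering that y depends on x. Each occurrence of y therefore brings in a y' = dy/dx via the chain rule.

With F(x, y) equal to the left-hand side minus the right, differentiate F term by term:
  d/dx[-6x] = -6
  d/dx[tan(y)] = y'(tan(y)^2 + 1)
  d/dx[-3] = 0
Adding these up, d/dx[F] = 0 becomes
  (-6) + (tan(y)^2 + 1)·y' = 0,
so isolating y',
  dy/dx = -(-6)/(tan(y)^2 + 1) = 6cos(y)^2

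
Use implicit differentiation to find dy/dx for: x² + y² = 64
Differentiate the relation implicitly: treat y = y(x) and apply the chain rule, so every y-derivative picks up a y' = dy/dx factor.

With everything moved to the left-hand side, differentiate term by term:
  d/dx[x^2] = 2x
  d/dx[y^2] = 2y·y'
  d/dx[-64] = 0

Separating the contributions that come from x directly and those that come through y:
  without y':      2x
  multiplying y':  2y

so (2x) + (2y)·y' = 0, and therefore
  dy/dx = -(2x)/(2y) = -x/y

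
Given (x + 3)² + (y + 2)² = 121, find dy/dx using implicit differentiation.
Take d/dx of both sides. Since y is implicitly a function of x, the chain rule attaches a y' = dy/dx factor whenever we differentiate through y.

Set F(x, y) = (left side) − (right side), so the curve is F = 0. Differentiating each term of F:
  d/dx[(x + 3)^2] = 2x + 6
  d/dx[(y + 2)^2] = 2·y'(y + 2)
  d/dx[-121] = 0

Collecting, the y'-free part is the partial derivative in x and the y' coefficient is the partial derivative in y:
  ∂F/∂x = 2x + 6
  ∂F/∂y = 2y + 4

so d/dx[F(x, y(x))] = ∂F/∂x + (∂F/∂y)·y' = 0. Rearranging,
  dy/dx = -(∂F/∂x)/(∂F/∂y) = -(2x + 6)/(2y + 4) = (-x - 3)/(y + 2)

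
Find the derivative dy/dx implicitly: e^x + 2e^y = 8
Take d/dx of both sides. Since y is implicitly a function of x, the chain rule attaches a y' = dy/dx factor whenever we differentiate through y.

Set F(x, y) = (left side) − (right side), so the curve is F = 0. Differentiating each term of F:
  d/dx[e^(x)] = e^(x)
  d/dx[2e^(y)] = 2·y'·e^(y)
  d/dx[-8] = 0

Collecting, the y'-free part is the partial derivative in x and the y' coefficient is the partial derivative in y:
  ∂F/∂x = e^(x)
  ∂F/∂y = 2e^(y)

so d/dx[F(x, y(x))] = ∂F/∂x + (∂F/∂y)·y' = 0. Rearranging,
  dy/dx = -(∂F/∂x)/(∂F/∂y) = -(e^(x))/(2e^(y)) = -e^(x - y)/2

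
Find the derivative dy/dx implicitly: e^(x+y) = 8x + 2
Differentiate the relation implicitly: treat y = y(x) and apply the chain rule, so every y-derivative picks up a y' = dy/dx factor.

With everything moved to the left-hand side, differentiate term by term:
  d/dx[-8x] = -8
  d/dx[e^(x + y)] = (y' + 1)·e^(x + y)
  d/dx[-2] = 0

Separating the contributions that come from x directly and those that come through y:
  without y':      e^(x + y) - 8
  multiplying y':  e^(x + y)

so (e^(x + y) - 8) + (e^(x + y))·y' = 0, and therefore
  dy/dx = -(e^(x + y) - 8)/(e^(x + y)) = 8e^(-x - y) - 1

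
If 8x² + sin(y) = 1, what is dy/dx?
Differentiate both sides with respect to x, treating y as y(x). By the chain rule, any term containing y contributes a factor of y' = dy/dx when we differentiate it.

Move every term to one side and write the relation as F(x, y) = 0. Term by term,
  d/dx[8x^2] = 16x
  d/dx[sin(y)] = y'·cos(y)
  d/dx[-1] = 0

The pieces without y' make up ∂F/∂x and the coefficient of y' is ∂F/∂y:
  ∂F/∂x = 16x,
  ∂F/∂y = cos(y).

Since d/dx[F] = ∂F/∂x + (∂F/∂y)·y' = 0, solve for y':
  (∂F/∂y)·y' = -∂F/∂x
  dy/dx = -(∂F/∂x)/(∂F/∂y) = -(16x)/(cos(y)) = -16x/cos(y)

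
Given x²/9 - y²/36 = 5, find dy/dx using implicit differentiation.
Take d/dx of both sides. Since y is implicitly a function of x, the chain rule attaches a y' = dy/dx factor whenever we differentiate through y.

Set F(x, y) = (left side) − (right side), so the curve is F = 0. Differentiating each term of F:
  d/dx[x^2/9] = 2x/9
  d/dx[-y^2/36] = -y·y'/18
  d/dx[-5] = 0

Collecting, the y'-free part is the partial derivative in x and the y' coefficient is the partial derivative in y:
  ∂F/∂x = 2x/9
  ∂F/∂y = -y/18

so d/dx[F(x, y(x))] = ∂F/∂x + (∂F/∂y)·y' = 0. Rearranging,
  dy/dx = -(∂F/∂x)/(∂F/∂y) = -(2x/9)/(-y/18) = 4x/y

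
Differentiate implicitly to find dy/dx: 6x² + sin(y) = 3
Apply d/dx to both sides, remembering that y depends on x. Each occurrence of y therefore brings in a y' = dy/dx via the chain rule.

With F(x, y) equal to the left-hand side minus the right, differentiate F term by term:
  d/dx[6x^2] = 12x
  d/dx[sin(y)] = y'·cos(y)
  d/dx[-3] = 0
Adding these up, d/dx[F] = 0 becomes
  (12x) + (cos(y))·y' = 0,
so isolating y',
  dy/dx = -(12x)/(cos(y)) = -12x/cos(y)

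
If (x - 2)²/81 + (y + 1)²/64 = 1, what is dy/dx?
Take d/dx of both sides. Since y is implicitly a function of x, the chain rule attaches a y' = dy/dx factor whenever we differentiate through y.

Set F(x, y) = (left side) − (right side), so the curve is F = 0. Differentiating each term of F:
  d/dx[(x - 2)^2/81] = 2x/81 - 4/81
  d/dx[(y + 1)^2/64] = y'(y + 1)/32
  d/dx[-1] = 0

Collecting, the y'-free part is the partial derivative in x and the y' coefficient is the partial derivative in y:
  ∂F/∂x = 2x/81 - 4/81
  ∂F/∂y = y/32 + 1/32

so d/dx[F(x, y(x))] = ∂F/∂x + (∂F/∂y)·y' = 0. Rearranging,
  dy/dx = -(∂F/∂x)/(∂F/∂y) = -(2x/81 - 4/81)/(y/32 + 1/32)
        = -(2(x - 2)/81)/((y + 1)/32) = 64(2 - x)/(81(y + 1))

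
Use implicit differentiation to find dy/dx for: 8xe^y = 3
Differentiate the relation implicitly: treat y = y(x) and apply the chain rule, so every y-derivative picks up a y' = dy/dx factor.

With everything moved to the left-hand side, differentiate term by term:
  d/dx[8x·e^(y)] = 8x·y'·e^(y) + 8e^(y)
  d/dx[-3] = 0

Separating the contributions that come from x directly and those that come through y:
  without y':      8e^(y)
  multiplying y':  8x·e^(y)

so (8e^(y)) + (8x·e^(y))·y' = 0, and therefore
  dy/dx = -(8e^(y))/(8x·e^(y)) = -1/x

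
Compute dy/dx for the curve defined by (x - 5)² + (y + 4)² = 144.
Differentiate both sides with respect to x, treating y as y(x). By the chain rule, any term containing y contributes a factor of y' = dy/dx when we differentiate it.

Move every term to one side and write the relation as F(x, y) = 0. Term by term,
  d/dx[(x - 5)^2] = 2x - 10
  d/dx[(y + 4)^2] = 2·y'(y + 4)
  d/dx[-144] = 0

The pieces without y' make up ∂F/∂x and the coefficient of y' is ∂F/∂y:
  ∂F/∂x = 2x - 10,
  ∂F/∂y = 2y + 8.

Since d/dx[F] = ∂F/∂x + (∂F/∂y)·y' = 0, solve for y':
  (∂F/∂y)·y' = -∂F/∂x
  dy/dx = -(∂F/∂x)/(∂F/∂y) = -(2x - 10)/(2y + 8) = (5 - x)/(y + 4)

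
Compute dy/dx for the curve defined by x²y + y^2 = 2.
Differentiate the relation implicitly: treat y = y(x) and apply the chain rule, so every y-derivative picks up a y' = dy/dx factor.

With everything moved to the left-hand side, differentiate term by term:
  d/dx[x^2y] = x^2·y' + 2xy
  d/dx[y^2] = 2y·y'
  d/dx[-2] = 0

Separating the contributions that come from x directly and those that come through y:
  without y':      2xy
  multiplying y':  x^2 + 2y

so (2xy) + (x^2 + 2y)·y' = 0, and therefore
  dy/dx = -(2xy)/(x^2 + 2y) = -2xy/(x^2 + 2y)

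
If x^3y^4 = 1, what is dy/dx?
Apply d/dx to both sides, remembering that y depends on x. Each occurrence of y therefore brings in a y' = dy/dx via the chain rule.

With F(x, y) equal to the left-hand side minus the right, differentiate F term by term:
  d/dx[x^3y^4] = 4x^3y^3·y' + 3x^2y^4
  d/dx[-1] = 0
Adding these up, d/dx[F] = 0 becomes
  (3x^2y^4) + (4x^3y^3)·y' = 0,
so isolating y',
  dy/dx = -(3x^2y^4)/(4x^3y^3) = -3y/(4x)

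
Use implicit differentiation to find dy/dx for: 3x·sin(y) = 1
Apply d/dx to both sides, remembering that y depends on x. Each occurrence of y therefore brings in a y' = dy/dx via the chain rule.

With F(x, y) equal to the left-hand side minus the right, differentiate F term by term:
  d/dx[3x·sin(y)] = 3x·y'·cos(y) + 3sin(y)
  d/dx[-1] = 0
Adding these up, d/dx[F] = 0 becomes
  (3sin(y)) + (3x·cos(y))·y' = 0,
so isolating y',
  dy/dx = -(3sin(y))/(3x·cos(y)) = -tan(y)/x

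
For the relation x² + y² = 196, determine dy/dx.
Differentiate the relation implicitly: treat y = y(x) and apply the chain rule, so every y-derivative picks up a y' = dy/dx factor.

With everything moved to the left-hand side, differentiate term by term:
  d/dx[x^2] = 2x
  d/dx[y^2] = 2y·y'
  d/dx[-196] = 0

Separating the contributions that come from x directly and those that come through y:
  without y':      2x
  multiplying y':  2y

so (2x) + (2y)·y' = 0, and therefore
  dy/dx = -(2x)/(2y) = -x/y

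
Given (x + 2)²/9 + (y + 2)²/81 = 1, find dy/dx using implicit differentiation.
Apply d/dx to both sides, remembering that y depends on x. Each occurrence of y therefore brings in a y' = dy/dx via the chain rule.

With F(x, y) equal to the left-hand side minus the right, differentiate F term by term:
  d/dx[(x + 2)^2/9] = 2x/9 + 4/9
  d/dx[(y + 2)^2/81] = 2·y'(y + 2)/81
  d/dx[-1] = 0
Adding these up, d/dx[F] = 0 becomes
  (2x/9 + 4/9) + (2y/81 + 4/81)·y' = 0,
so isolating y',
  dy/dx = -(2x/9 + 4/9)/(2y/81 + 4/81)
        = -(2(x + 2)/9)/(2(y + 2)/81) = 9(-x - 2)/(y + 2)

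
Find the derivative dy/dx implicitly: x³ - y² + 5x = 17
Differentiate the relation implicitly: treat y = y(x) and apply the chain rule, so every y-derivative picks up a y' = dy/dx factor.

With everything moved to the left-hand side, differentiate term by term:
  d/dx[x^3] = 3x^2
  d/dx[5x] = 5
  d/dx[-y^2] = -2y·y'
  d/dx[-17] = 0

Separating the contributions that come from x directly and those that come through y:
  without y':      3x^2 + 5
  multiplying y':  -2y

so (3x^2 + 5) + (-2y)·y' = 0, and therefore
  dy/dx = -(3x^2 + 5)/(-2y) = (3x^2 + 5)/(2y)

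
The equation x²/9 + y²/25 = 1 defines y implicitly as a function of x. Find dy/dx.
Apply d/dx to both sides, remembering that y depends on x. Each occurrence of y therefore brings in a y' = dy/dx via the chain rule.

With F(x, y) equal to the left-hand side minus the right, differentiate F term by term:
  d/dx[x^2/9] = 2x/9
  d/dx[y^2/25] = 2y·y'/25
  d/dx[-1] = 0
Adding these up, d/dx[F] = 0 becomes
  (2x/9) + (2y/25)·y' = 0,
so isolating y',
  dy/dx = -(2x/9)/(2y/25) = -25x/(9y)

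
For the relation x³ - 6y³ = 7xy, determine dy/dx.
Differentiate the relation implicitly: treat y = y(x) and apply the chain rule, so every y-derivative picks up a y' = dy/dx factor.

With everything moved to the left-hand side, differentiate term by term:
  d/dx[x^3] = 3x^2
  d/dx[-7xy] = -7x·y' - 7y
  d/dx[-6y^3] = -18y^2·y'

Separating the contributions that come from x directly and those that come through y:
  without y':      3x^2 - 7y
  multiplying y':  -7x - 18y^2

so (3x^2 - 7y) + (-7x - 18y^2)·y' = 0, and therefore
  dy/dx = -(3x^2 - 7y)/(-7x - 18y^2) = (3x^2 - 7y)/(7x + 18y^2)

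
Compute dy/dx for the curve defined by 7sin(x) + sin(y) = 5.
Differentiate the relation implicitly: treat y = y(x) and apply the chain rule, so every y-derivative picks up a y' = dy/dx factor.

With everything moved to the left-hand side, differentiate term by term:
  d/dx[7sin(x)] = 7cos(x)
  d/dx[sin(y)] = y'·cos(y)
  d/dx[-5] = 0

Separating the contributions that come from x directly and those that come through y:
  without y':      7cos(x)
  multiplying y':  cos(y)

so (7cos(x)) + (cos(y))·y' = 0, and therefore
  dy/dx = -(7cos(x))/(cos(y)) = -7cos(x)/cos(y)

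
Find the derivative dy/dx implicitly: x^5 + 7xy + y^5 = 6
Differentiate the relation implicitly: treat y = y(x) and apply the chain rule, so every y-derivative picks up a y' = dy/dx factor.

With everything moved to the left-hand side, differentiate term by term:
  d/dx[x^5] = 5x^4
  d/dx[7xy] = 7x·y' + 7y
  d/dx[y^5] = 5y^4·y'
  d/dx[-6] = 0

Separating the contributions that come from x directly and those that come through y:
  without y':      5x^4 + 7y
  multiplying y':  7x + 5y^4

so (5x^4 + 7y) + (7x + 5y^4)·y' = 0, and therefore
  dy/dx = -(5x^4 + 7y)/(7x + 5y^4) = (-5x^4 - 7y)/(7x + 5y^4)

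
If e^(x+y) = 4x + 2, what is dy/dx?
Apply d/dx to both sides, remembering that y depends on x. Each occurrence of y therefore brings in a y' = dy/dx via the chain rule.

With F(x, y) equal to the left-hand side minus the right, differentiate F term by term:
  d/dx[-4x] = -4
  d/dx[e^(x + y)] = (y' + 1)·e^(x + y)
  d/dx[-2] = 0
Adding these up, d/dx[F] = 0 becomes
  (e^(x + y) - 4) + (e^(x + y))·y' = 0,
so isolating y',
  dy/dx = -(e^(x + y) - 4)/(e^(x + y)) = 4e^(-x - y) - 1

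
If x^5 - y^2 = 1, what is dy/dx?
Take d/dx of both sides. Since y is implicitly a function of x, the chain rule attaches a y' = dy/dx factor whenever we differentiate through y.

Set F(x, y) = (left side) − (right side), so the curve is F = 0. Differentiating each term of F:
  d/dx[x^5] = 5x^4
  d/dx[-y^2] = -2y·y'
  d/dx[-1] = 0

Collecting, the y'-free part is the partial derivative in x and the y' coefficient is the partial derivative in y:
  ∂F/∂x = 5x^4
  ∂F/∂y = -2y

so d/dx[F(x, y(x))] = ∂F/∂x + (∂F/∂y)·y' = 0. Rearranging,
  dy/dx = -(∂F/∂x)/(∂F/∂y) = -(5x^4)/(-2y) = 5x^4/(2y)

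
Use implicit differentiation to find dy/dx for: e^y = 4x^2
Apply d/dx to both sides, remembering that y depends on x. Each occurrence of y therefore brings in a y' = dy/dx via the chain rule.

With F(x, y) equal to the left-hand side minus the right, differentiate F term by term:
  d/dx[-4x^2] = -8x
  d/dx[e^(y)] = y'·e^(y)
Adding these up, d/dx[F] = 0 becomes
  (-8x) + (e^(y))·y' = 0,
so isolating y',
  dy/dx = -(-8x)/(e^(y)) = 8x·e^(-y)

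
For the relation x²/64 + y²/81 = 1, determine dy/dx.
Differentiate both sides with respect to x, treating y as y(x). By the chain rule, any term containing y contributes a factor of y' = dy/dx when we differentiate it.

Move every term to one side and write the relation as F(x, y) = 0. Term by term,
  d/dx[x^2/64] = x/32
  d/dx[y^2/81] = 2y·y'/81
  d/dx[-1] = 0

The pieces without y' make up ∂F/∂x and the coefficient of y' is ∂F/∂y:
  ∂F/∂x = x/32,
  ∂F/∂y = 2y/81.

Since d/dx[F] = ∂F/∂x + (∂F/∂y)·y' = 0, solve for y':
  (∂F/∂y)·y' = -∂F/∂x
  dy/dx = -(∂F/∂x)/(∂F/∂y) = -(x/32)/(2y/81) = -81x/(64y)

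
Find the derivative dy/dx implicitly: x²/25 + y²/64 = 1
Take d/dx of both sides. Since y is implicitly a function of x, the chain rule attaches a y' = dy/dx factor whenever we differentiate through y.

Set F(x, y) = (left side) − (right side), so the curve is F = 0. Differentiating each term of F:
  d/dx[x^2/25] = 2x/25
  d/dx[y^2/64] = y·y'/32
  d/dx[-1] = 0

Collecting, the y'-free part is the partial derivative in x and the y' coefficient is the partial derivative in y:
  ∂F/∂x = 2x/25
  ∂F/∂y = y/32

so d/dx[F(x, y(x))] = ∂F/∂x + (∂F/∂y)·y' = 0. Rearranging,
  dy/dx = -(∂F/∂x)/(∂F/∂y) = -(2x/25)/(y/32) = -64x/(25y)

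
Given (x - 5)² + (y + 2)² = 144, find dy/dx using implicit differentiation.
Differentiate the relation implicitly: treat y = y(x) and apply the chain rule, so every y-derivative picks up a y' = dy/dx factor.

With everything moved to the left-hand side, differentiate term by term:
  d/dx[(x - 5)^2] = 2x - 10
  d/dx[(y + 2)^2] = 2·y'(y + 2)
  d/dx[-144] = 0

Separating the contributions that come from x directly and those that come through y:
  without y':      2x - 10
  multiplying y':  2y + 4

so (2x - 10) + (2y + 4)·y' = 0, and therefore
  dy/dx = -(2x - 10)/(2y + 4) = (5 - x)/(y + 2)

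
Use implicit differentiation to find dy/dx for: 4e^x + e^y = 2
Take d/dx of both sides. Since y is implicitly a function of x, the chain rule attaches a y' = dy/dx factor whenever we differentiate through y.

Set F(x, y) = (left side) − (right side), so the curve is F = 0. Differentiating each term of F:
  d/dx[4e^(x)] = 4e^(x)
  d/dx[e^(y)] = y'·e^(y)
  d/dx[-2] = 0

Collecting, the y'-free part is the partial derivative in x and the y' coefficient is the partial derivative in y:
  ∂F/∂x = 4e^(x)
  ∂F/∂y = e^(y)

so d/dx[F(x, y(x))] = ∂F/∂x + (∂F/∂y)·y' = 0. Rearranging,
  dy/dx = -(∂F/∂x)/(∂F/∂y) = -(4e^(x))/(e^(y)) = -4e^(x - y)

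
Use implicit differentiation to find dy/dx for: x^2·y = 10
Differentiate the relation implicitly: treat y = y(x) and apply the chain rule, so every y-derivative picks up a y' = dy/dx factor.

With everything moved to the left-hand side, differentiate term by term:
  d/dx[x^2y] = x^2·y' + 2xy
  d/dx[-10] = 0

Separating the contributions that come from x directly and those that come through y:
  without y':      2xy
  multiplying y':  x^2

so (2xy) + (x^2)·y' = 0, and therefore
  dy/dx = -(2xy)/(x^2) = -2y/x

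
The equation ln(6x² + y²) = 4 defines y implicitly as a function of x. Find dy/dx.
Differentiate the relation implicitly: treat y = y(x) and apply the chain rule, so every y-derivative picks up a y' = dy/dx factor.

With everything moved to the left-hand side, differentiate term by term:
  d/dx[ln(6x^2 + y^2)] = (12x + 2y·y')/(6x^2 + y^2)
  d/dx[-4] = 0

Separating the contributions that come from x directly and those that come through y:
  without y':      12x/(6x^2 + y^2)
  multiplying y':  2y/(6x^2 + y^2)

so (12x/(6x^2 + y^2)) + (2y/(6x^2 + y^2))·y' = 0, and therefore
  dy/dx = -(12x/(6x^2 + y^2))/(2y/(6x^2 + y^2)) = -6x/y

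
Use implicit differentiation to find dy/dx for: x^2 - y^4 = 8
Differentiate the relation implicitly: treat y = y(x) and apply the chain rule, so every y-derivative picks up a y' = dy/dx factor.

With everything moved to the left-hand side, differentiate term by term:
  d/dx[x^2] = 2x
  d/dx[-y^4] = -4y^3·y'
  d/dx[-8] = 0

Separating the contributions that come from x directly and those that come through y:
  without y':      2x
  multiplying y':  -4y^3

so (2x) + (-4y^3)·y' = 0, and therefore
  dy/dx = -(2x)/(-4y^3) = x/(2y^3)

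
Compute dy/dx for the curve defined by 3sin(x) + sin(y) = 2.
Differentiate both sides with respect to x, treating y as y(x). By the chain rule, any term containing y contributes a factor of y' = dy/dx when we differentiate it.

Move every term to one side and write the relation as F(x, y) = 0. Term by term,
  d/dx[3sin(x)] = 3cos(x)
  d/dx[sin(y)] = y'·cos(y)
  d/dx[-2] = 0

The pieces without y' make up ∂F/∂x and the coefficient of y' is ∂F/∂y:
  ∂F/∂x = 3cos(x),
  ∂F/∂y = cos(y).

Since d/dx[F] = ∂F/∂x + (∂F/∂y)·y' = 0, solve for y':
  (∂F/∂y)·y' = -∂F/∂x
  dy/dx = -(∂F/∂x)/(∂F/∂y) = -(3cos(x))/(cos(y)) = -3cos(x)/cos(y)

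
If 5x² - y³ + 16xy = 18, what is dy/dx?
Differentiate both sides with respect to x, treating y as y(x). By the chain rule, any term containing y contributes a factor of y' = dy/dx when we differentiate it.

Move every term to one side and write the relation as F(x, y) = 0. Term by term,
  d/dx[5x^2] = 10x
  d/dx[16xy] = 16x·y' + 16y
  d/dx[-y^3] = -3y^2·y'
  d/dx[-18] = 0

The pieces without y' make up ∂F/∂x and the coefficient of y' is ∂F/∂y:
  ∂F/∂x = 10x + 16y,
  ∂F/∂y = 16x - 3y^2.

Since d/dx[F] = ∂F/∂x + (∂F/∂y)·y' = 0, solve for y':
  (∂F/∂y)·y' = -∂F/∂x
  dy/dx = -(∂F/∂x)/(∂F/∂y) = -(10x + 16y)/(16x - 3y^2) = 2(-5x - 8y)/(16x - 3y^2)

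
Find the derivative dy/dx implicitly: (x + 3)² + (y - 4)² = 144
Take d/dx of both sides. Since y is implicitly a function of x, the chain rule attaches a y' = dy/dx factor whenever we differentiate through y.

Set F(x, y) = (left side) − (right side), so the curve is F = 0. Differentiating each term of F:
  d/dx[(x + 3)^2] = 2x + 6
  d/dx[(y - 4)^2] = 2·y'(y - 4)
  d/dx[-144] = 0

Collecting, the y'-free part is the partial derivative in x and the y' coefficient is the partial derivative in y:
  ∂F/∂x = 2x + 6
  ∂F/∂y = 2y - 8

so d/dx[F(x, y(x))] = ∂F/∂x + (∂F/∂y)·y' = 0. Rearranging,
  dy/dx = -(∂F/∂x)/(∂F/∂y) = -(2x + 6)/(2y - 8) = (-x - 3)/(y - 4)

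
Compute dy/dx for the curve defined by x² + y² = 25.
Differentiate the relation implicitly: treat y = y(x) and apply the chain rule, so every y-derivative picks up a y' = dy/dx factor.

With everything moved to the left-hand side, differentiate term by term:
  d/dx[x^2] = 2x
  d/dx[y^2] = 2y·y'
  d/dx[-25] = 0

Separating the contributions that come from x directly and those that come through y:
  without y':      2x
  multiplying y':  2y

so (2x) + (2y)·y' = 0, and therefore
  dy/dx = -(2x)/(2y) = -x/y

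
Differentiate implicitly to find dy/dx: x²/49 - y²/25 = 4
Differentiate the relation implicitly: treat y = y(x) and apply the chain rule, so every y-derivative picks up a y' = dy/dx factor.

With everything moved to the left-hand side, differentiate term by term:
  d/dx[x^2/49] = 2x/49
  d/dx[-y^2/25] = -2y·y'/25
  d/dx[-4] = 0

Separating the contributions that come from x directly and those that come through y:
  without y':      2x/49
  multiplying y':  -2y/25

so (2x/49) + (-2y/25)·y' = 0, and therefore
  dy/dx = -(2x/49)/(-2y/25) = 25x/(49y)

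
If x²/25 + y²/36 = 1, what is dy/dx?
Differentiate the relation implicitly: treat y = y(x) and apply the chain rule, so every y-derivative picks up a y' = dy/dx factor.

With everything moved to the left-hand side, differentiate term by term:
  d/dx[x^2/25] = 2x/25
  d/dx[y^2/36] = y·y'/18
  d/dx[-1] = 0

Separating the contributions that come from x directly and those that come through y:
  without y':      2x/25
  multiplying y':  y/18

so (2x/25) + (y/18)·y' = 0, and therefore
  dy/dx = -(2x/25)/(y/18) = -36x/(25y)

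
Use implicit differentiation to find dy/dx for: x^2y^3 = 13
Apply d/dx to both sides, remembering that y depends on x. Each occurrence of y therefore brings in a y' = dy/dx via the chain rule.

With F(x, y) equal to the left-hand side minus the right, differentiate F term by term:
  d/dx[x^2y^3] = 3x^2y^2·y' + 2xy^3
  d/dx[-13] = 0
Adding these up, d/dx[F] = 0 becomes
  (2xy^3) + (3x^2y^2)·y' = 0,
so isolating y',
  dy/dx = -(2xy^3)/(3x^2y^2) = -2y/(3x)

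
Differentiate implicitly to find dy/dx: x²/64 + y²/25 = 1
Apply d/dx to both sides, remembering that y depends on x. Each occurrence of y therefore brings in a y' = dy/dx via the chain rule.

With F(x, y) equal to the left-hand side minus the right, differentiate F term by term:
  d/dx[x^2/64] = x/32
  d/dx[y^2/25] = 2y·y'/25
  d/dx[-1] = 0
Adding these up, d/dx[F] = 0 becomes
  (x/32) + (2y/25)·y' = 0,
so isolating y',
  dy/dx = -(x/32)/(2y/25) = -25x/(64y)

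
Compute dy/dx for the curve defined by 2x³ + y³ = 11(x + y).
Differentiate the relation implicitly: treat y = y(x) and apply the chain rule, so every y-derivative picks up a y' = dy/dx factor.

With everything moved to the left-hand side, differentiate term by term:
  d/dx[2x^3] = 6x^2
  d/dx[-11x] = -11
  d/dx[y^3] = 3y^2·y'
  d/dx[-11y] = -11·y'

Separating the contributions that come from x directly and those that come through y:
  without y':      6x^2 - 11
  multiplying y':  3y^2 - 11

so (6x^2 - 11) + (3y^2 - 11)·y' = 0, and therefore
  dy/dx = -(6x^2 - 11)/(3y^2 - 11) = (11 - 6x^2)/(3y^2 - 11)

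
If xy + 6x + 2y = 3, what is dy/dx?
Differentiate both sides with respect to x, treating y as y(x). By the chain rule, any term containing y contributes a factor of y' = dy/dx when we differentiate it.

Move every term to one side and write the relation as F(x, y) = 0. Term by term,
  d/dx[xy] = x·y' + y
  d/dx[6x] = 6
  d/dx[2y] = 2·y'
  d/dx[-3] = 0

The pieces without y' make up ∂F/∂x and the coefficient of y' is ∂F/∂y:
  ∂F/∂x = y + 6,
  ∂F/∂y = x + 2.

Since d/dx[F] = ∂F/∂x + (∂F/∂y)·y' = 0, solve for y':
  (∂F/∂y)·y' = -∂F/∂x
  dy/dx = -(∂F/∂x)/(∂F/∂y) = -(y + 6)/(x + 2) = (-y - 6)/(x + 2)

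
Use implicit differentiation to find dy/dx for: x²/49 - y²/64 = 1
Take d/dx of both sides. Since y is implicitly a function of x, the chain rule attaches a y' = dy/dx factor whenever we differentiate through y.

Set F(x, y) = (left side) − (right side), so the curve is F = 0. Differentiating each term of F:
  d/dx[x^2/49] = 2x/49
  d/dx[-y^2/64] = -y·y'/32
  d/dx[-1] = 0

Collecting, the y'-free part is the partial derivative in x and the y' coefficient is the partial derivative in y:
  ∂F/∂x = 2x/49
  ∂F/∂y = -y/32

so d/dx[F(x, y(x))] = ∂F/∂x + (∂F/∂y)·y' = 0. Rearranging,
  dy/dx = -(∂F/∂x)/(∂F/∂y) = -(2x/49)/(-y/32) = 64x/(49y)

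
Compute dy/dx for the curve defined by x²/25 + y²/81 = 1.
Differentiate both sides with respect to x, treating y as y(x). By the chain rule, any term containing y contributes a factor of y' = dy/dx when we differentiate it.

Move every term to one side and write the relation as F(x, y) = 0. Term by term,
  d/dx[x^2/25] = 2x/25
  d/dx[y^2/81] = 2y·y'/81
  d/dx[-1] = 0

The pieces without y' make up ∂F/∂x and the coefficient of y' is ∂F/∂y:
  ∂F/∂x = 2x/25,
  ∂F/∂y = 2y/81.

Since d/dx[F] = ∂F/∂x + (∂F/∂y)·y' = 0, solve for y':
  (∂F/∂y)·y' = -∂F/∂x
  dy/dx = -(∂F/∂x)/(∂F/∂y) = -(2x/25)/(2y/81) = -81x/(25y)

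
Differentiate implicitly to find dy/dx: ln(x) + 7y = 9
Differentiate the relation implicitly: treat y = y(x) and apply the chain rule, so every y-derivative picks up a y' = dy/dx factor.

With everything moved to the left-hand side, differentiate term by term:
  d/dx[7y] = 7·y'
  d/dx[ln(x)] = 1/x
  d/dx[-9] = 0

Separating the contributions that come from x directly and those that come through y:
  without y':      1/x
  multiplying y':  7

so (1/x) + (7)·y' = 0, and therefore
  dy/dx = -(1/x)/(7) = -1/(7x)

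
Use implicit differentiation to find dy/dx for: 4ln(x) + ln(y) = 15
Differentiate both sides with respect to x, treating y as y(x). By the chain rule, any term containing y contributes a factor of y' = dy/dx when we differentiate it.

Move every term to one side and write the relation as F(x, y) = 0. Term by term,
  d/dx[4ln(x)] = 4/x
  d/dx[ln(y)] = y'/y
  d/dx[-15] = 0

The pieces without y' make up ∂F/∂x and the coefficient of y' is ∂F/∂y:
  ∂F/∂x = 4/x,
  ∂F/∂y = 1/y.

Since d/dx[F] = ∂F/∂x + (∂F/∂y)·y' = 0, solve for y':
  (∂F/∂y)·y' = -∂F/∂x
  dy/dx = -(∂F/∂x)/(∂F/∂y) = -(4/x)/(1/y) = -4y/x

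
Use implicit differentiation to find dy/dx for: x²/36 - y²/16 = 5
Take d/dx of both sides. Since y is implicitly a function of x, the chain rule attaches a y' = dy/dx factor whenever we differentiate through y.

Set F(x, y) = (left side) − (right side), so the curve is F = 0. Differentiating each term of F:
  d/dx[x^2/36] = x/18
  d/dx[-y^2/16] = -y·y'/8
  d/dx[-5] = 0

Collecting, the y'-free part is the partial derivative in x and the y' coefficient is the partial derivative in y:
  ∂F/∂x = x/18
  ∂F/∂y = -y/8

so d/dx[F(x, y(x))] = ∂F/∂x + (∂F/∂y)·y' = 0. Rearranging,
  dy/dx = -(∂F/∂x)/(∂F/∂y) = -(x/18)/(-y/8) = 4x/(9y)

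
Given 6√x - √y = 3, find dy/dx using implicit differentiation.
Apply d/dx to both sides, remembering that y depends on x. Each occurrence of y therefore brings in a y' = dy/dx via the chain rule.

With F(x, y) equal to the left-hand side minus the right, differentiate F term by term:
  d/dx[6√(x)] = 3/√(x)
  d/dx[-√(y)] = -y'/(2√(y))
  d/dx[-3] = 0
Adding these up, d/dx[F] = 0 becomes
  (3/√(x)) + (-1/(2√(y)))·y' = 0,
so isolating y',
  dy/dx = -(3/√(x))/(-1/(2√(y))) = 6√(y)/√(x)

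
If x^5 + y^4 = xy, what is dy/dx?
Apply d/dx to both sides, remembering that y depends on x. Each occurrence of y therefore brings in a y' = dy/dx via the chain rule.

With F(x, y) equal to the left-hand side minus the right, differentiate F term by term:
  d/dx[x^5] = 5x^4
  d/dx[-xy] = -x·y' - y
  d/dx[y^4] = 4y^3·y'
Adding these up, d/dx[F] = 0 becomes
  (5x^4 - y) + (-x + 4y^3)·y' = 0,
so isolating y',
  dy/dx = -(5x^4 - y)/(-x + 4y^3) = (5x^4 - y)/(x - 4y^3)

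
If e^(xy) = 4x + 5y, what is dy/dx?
Apply d/dx to both sides, remembering that y depends on x. Each occurrence of y therefore brings in a y' = dy/dx via the chain rule.

With F(x, y) equal to the left-hand side minus the right, differentiate F term by term:
  d/dx[-4x] = -4
  d/dx[-5y] = -5·y'
  d/dx[e^(xy)] = (x·y' + y)·e^(xy)
Adding these up, d/dx[F] = 0 becomes
  (y·e^(xy) - 4) + (x·e^(xy) - 5)·y' = 0,
so isolating y',
  dy/dx = -(y·e^(xy) - 4)/(x·e^(xy) - 5) = (-y·e^(xy) + 4)/(x·e^(xy) - 5)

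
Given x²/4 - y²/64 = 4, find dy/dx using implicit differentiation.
Apply d/dx to both sides, remembering that y depends on x. Each occurrence of y therefore brings in a y' = dy/dx via the chain rule.

With F(x, y) equal to the left-hand side minus the right, differentiate F term by term:
  d/dx[x^2/4] = x/2
  d/dx[-y^2/64] = -y·y'/32
  d/dx[-4] = 0
Adding these up, d/dx[F] = 0 becomes
  (x/2) + (-y/32)·y' = 0,
so isolating y',
  dy/dx = -(x/2)/(-y/32) = 16x/y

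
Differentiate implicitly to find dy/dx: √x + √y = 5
Apply d/dx to both sides, remembering that y depends on x. Each occurrence of y therefore brings in a y' = dy/dx via the chain rule.

With F(x, y) equal to the left-hand side minus the right, differentiate F term by term:
  d/dx[√(x)] = 1/(2√(x))
  d/dx[√(y)] = y'/(2√(y))
  d/dx[-5] = 0
Adding these up, d/dx[F] = 0 becomes
  (1/(2√(x))) + (1/(2√(y)))·y' = 0,
so isolating y',
  dy/dx = -(1/(2√(x)))/(1/(2√(y))) = -√(y)/√(x)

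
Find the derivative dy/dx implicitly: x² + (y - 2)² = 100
Differentiate the relation implicitly: treat y = y(x) and apply the chain rule, so every y-derivative picks up a y' = dy/dx factor.

With everything moved to the left-hand side, differentiate term by term:
  d/dx[x^2] = 2x
  d/dx[(y - 2)^2] = 2·y'(y - 2)
  d/dx[-100] = 0

Separating the contributions that come from x directly and those that come through y:
  without y':      2x
  multiplying y':  2y - 4

so (2x) + (2y - 4)·y' = 0, and therefore
  dy/dx = -(2x)/(2y - 4) = -x/(y - 2)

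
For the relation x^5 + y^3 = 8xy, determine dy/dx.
Differentiate both sides with respect to x, treating y as y(x). By the chain rule, any term containing y contributes a factor of y' = dy/dx when we differentiate it.

Move every term to one side and write the relation as F(x, y) = 0. Term by term,
  d/dx[x^5] = 5x^4
  d/dx[-8xy] = -8x·y' - 8y
  d/dx[y^3] = 3y^2·y'

The pieces without y' make up ∂F/∂x and the coefficient of y' is ∂F/∂y:
  ∂F/∂x = 5x^4 - 8y,
  ∂F/∂y = -8x + 3y^2.

Since d/dx[F] = ∂F/∂x + (∂F/∂y)·y' = 0, solve for y':
  (∂F/∂y)·y' = -∂F/∂x
  dy/dx = -(∂F/∂x)/(∂F/∂y) = -(5x^4 - 8y)/(-8x + 3y^2) = (5x^4 - 8y)/(8x - 3y^2)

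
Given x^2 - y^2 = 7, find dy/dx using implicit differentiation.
Apply d/dx to both sides, remembering that y depends on x. Each occurrence of y therefore brings in a y' = dy/dx via the chain rule.

With F(x, y) equal to the left-hand side minus the right, differentiate F term by term:
  d/dx[x^2] = 2x
  d/dx[-y^2] = -2y·y'
  d/dx[-7] = 0
Adding these up, d/dx[F] = 0 becomes
  (2x) + (-2y)·y' = 0,
so isolating y',
  dy/dx = -(2x)/(-2y) = x/y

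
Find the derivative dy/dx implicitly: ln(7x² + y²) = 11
Apply d/dx to both sides, remembering that y depends on x. Each occurrence of y therefore brings in a y' = dy/dx via the chain rule.

With F(x, y) equal to the left-hand side minus the right, differentiate F term by term:
  d/dx[ln(7x^2 + y^2)] = (14x + 2y·y')/(7x^2 + y^2)
  d/dx[-11] = 0
Adding these up, d/dx[F] = 0 becomes
  (14x/(7x^2 + y^2)) + (2y/(7x^2 + y^2))·y' = 0,
so isolating y',
  dy/dx = -(14x/(7x^2 + y^2))/(2y/(7x^2 + y^2)) = -7x/y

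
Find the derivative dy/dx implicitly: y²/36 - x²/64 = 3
Differentiate both sides with respect to x, treating y as y(x). By the chain rule, any term containing y contributes a factor of y' = dy/dx when we differentiate it.

Move every term to one side and write the relation as F(x, y) = 0. Term by term,
  d/dx[-x^2/64] = -x/32
  d/dx[y^2/36] = y·y'/18
  d/dx[-3] = 0

The pieces without y' make up ∂F/∂x and the coefficient of y' is ∂F/∂y:
  ∂F/∂x = -x/32,
  ∂F/∂y = y/18.

Since d/dx[F] = ∂F/∂x + (∂F/∂y)·y' = 0, solve for y':
  (∂F/∂y)·y' = -∂F/∂x
  dy/dx = -(∂F/∂x)/(∂F/∂y) = -(-x/32)/(y/18) = 9x/(16y)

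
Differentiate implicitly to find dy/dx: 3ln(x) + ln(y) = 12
Differentiate both sides with respect to x, treating y as y(x). By the chain rule, any term containing y contributes a factor of y' = dy/dx when we differentiate it.

Move every term to one side and write the relation as F(x, y) = 0. Term by term,
  d/dx[3ln(x)] = 3/x
  d/dx[ln(y)] = y'/y
  d/dx[-12] = 0

The pieces without y' make up ∂F/∂x and the coefficient of y' is ∂F/∂y:
  ∂F/∂x = 3/x,
  ∂F/∂y = 1/y.

Since d/dx[F] = ∂F/∂x + (∂F/∂y)·y' = 0, solve for y':
  (∂F/∂y)·y' = -∂F/∂x
  dy/dx = -(∂F/∂x)/(∂F/∂y) = -(3/x)/(1/y) = -3y/x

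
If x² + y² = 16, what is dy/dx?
Take d/dx of both sides. Since y is implicitly a function of x, the chain rule attaches a y' = dy/dx factor whenever we differentiate through y.

Set F(x, y) = (left side) − (right side), so the curve is F = 0. Differentiating each term of F:
  d/dx[x^2] = 2x
  d/dx[y^2] = 2y·y'
  d/dx[-16] = 0

Collecting, the y'-free part is the partial derivative in x and the y' coefficient is the partial derivative in y:
  ∂F/∂x = 2x
  ∂F/∂y = 2y

so d/dx[F(x, y(x))] = ∂F/∂x + (∂F/∂y)·y' = 0. Rearranging,
  dy/dx = -(∂F/∂x)/(∂F/∂y) = -(2x)/(2y) = -x/y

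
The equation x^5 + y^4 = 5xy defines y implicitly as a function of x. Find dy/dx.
Apply d/dx to both sides, remembering that y depends on x. Each occurrence of y therefore brings in a y' = dy/dx via the chain rule.

With F(x, y) equal to the left-hand side minus the right, differentiate F term by term:
  d/dx[x^5] = 5x^4
  d/dx[-5xy] = -5x·y' - 5y
  d/dx[y^4] = 4y^3·y'
Adding these up, d/dx[F] = 0 becomes
  (5x^4 - 5y) + (-5x + 4y^3)·y' = 0,
so isolating y',
  dy/dx = -(5x^4 - 5y)/(-5x + 4y^3) = 5(x^4 - y)/(5x - 4y^3)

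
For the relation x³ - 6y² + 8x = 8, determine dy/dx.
Take d/dx of both sides. Since y is implicitly a function of x, the chain rule attaches a y' = dy/dx factor whenever we differentiate through y.

Set F(x, y) = (left side) − (right side), so the curve is F = 0. Differentiating each term of F:
  d/dx[x^3] = 3x^2
  d/dx[8x] = 8
  d/dx[-6y^2] = -12y·y'
  d/dx[-8] = 0

Collecting, the y'-free part is the partial derivative in x and the y' coefficient is the partial derivative in y:
  ∂F/∂x = 3x^2 + 8
  ∂F/∂y = -12y

so d/dx[F(x, y(x))] = ∂F/∂x + (∂F/∂y)·y' = 0. Rearranging,
  dy/dx = -(∂F/∂x)/(∂F/∂y) = -(3x^2 + 8)/(-12y) = (3x^2 + 8)/(12y)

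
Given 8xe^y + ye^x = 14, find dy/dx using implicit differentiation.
Differentiate both sides with respect to x, treating y as y(x). By the chain rule, any term containing y contributes a factor of y' = dy/dx when we differentiate it.

Move every term to one side and write the relation as F(x, y) = 0. Term by term,
  d/dx[8x·e^(y)] = 8x·y'·e^(y) + 8e^(y)
  d/dx[y·e^(x)] = y·e^(x) + y'·e^(x)
  d/dx[-14] = 0

The pieces without y' make up ∂F/∂x and the coefficient of y' is ∂F/∂y:
  ∂F/∂x = y·e^(x) + 8e^(y),
  ∂F/∂y = 8x·e^(y) + e^(x).

Since d/dx[F] = ∂F/∂x + (∂F/∂y)·y' = 0, solve for y':
  (∂F/∂y)·y' = -∂F/∂x
  dy/dx = -(∂F/∂x)/(∂F/∂y) = -(y·e^(x) + 8e^(y))/(8x·e^(y) + e^(x)) = (-y·e^(x) - 8e^(y))/(8x·e^(y) + e^(x))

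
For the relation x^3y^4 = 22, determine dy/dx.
Differentiate both sides with respect to x, treating y as y(x). By the chain rule, any term containing y contributes a factor of y' = dy/dx when we differentiate it.

Move every term to one side and write the relation as F(x, y) = 0. Term by term,
  d/dx[x^3y^4] = 4x^3y^3·y' + 3x^2y^4
  d/dx[-22] = 0

The pieces without y' make up ∂F/∂x and the coefficient of y' is ∂F/∂y:
  ∂F/∂x = 3x^2y^4,
  ∂F/∂y = 4x^3y^3.

Since d/dx[F] = ∂F/∂x + (∂F/∂y)·y' = 0, solve for y':
  (∂F/∂y)·y' = -∂F/∂x
  dy/dx = -(∂F/∂x)/(∂F/∂y) = -(3x^2y^4)/(4x^3y^3) = -3y/(4x)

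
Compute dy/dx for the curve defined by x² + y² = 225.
Differentiate both sides with respect to x, treating y as y(x). By the chain rule, any term containing y contributes a factor of y' = dy/dx when we differentiate it.

Move every term to one side and write the relation as F(x, y) = 0. Term by term,
  d/dx[x^2] = 2x
  d/dx[y^2] = 2y·y'
  d/dx[-225] = 0

The pieces without y' make up ∂F/∂x and the coefficient of y' is ∂F/∂y:
  ∂F/∂x = 2x,
  ∂F/∂y = 2y.

Since d/dx[F] = ∂F/∂x + (∂F/∂y)·y' = 0, solve for y':
  (∂F/∂y)·y' = -∂F/∂x
  dy/dx = -(∂F/∂x)/(∂F/∂y) = -(2x)/(2y) = -x/y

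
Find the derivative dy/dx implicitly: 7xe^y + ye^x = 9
Apply d/dx to both sides, remembering that y depends on x. Each occurrence of y therefore brings in a y' = dy/dx via the chain rule.

With F(x, y) equal to the left-hand side minus the right, differentiate F term by term:
  d/dx[7x·e^(y)] = 7x·y'·e^(y) + 7e^(y)
  d/dx[y·e^(x)] = y·e^(x) + y'·e^(x)
  d/dx[-9] = 0
Adding these up, d/dx[F] = 0 becomes
  (y·e^(x) + 7e^(y)) + (7x·e^(y) + e^(x))·y' = 0,
so isolating y',
  dy/dx = -(y·e^(x) + 7e^(y))/(7x·e^(y) + e^(x)) = (-y·e^(x) - 7e^(y))/(7x·e^(y) + e^(x))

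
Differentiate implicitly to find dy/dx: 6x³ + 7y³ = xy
Apply d/dx to both sides, remembering that y depends on x. Each occurrence of y therefore brings in a y' = dy/dx via the chain rule.

With F(x, y) equal to the left-hand side minus the right, differentiate F term by term:
  d/dx[6x^3] = 18x^2
  d/dx[-xy] = -x·y' - y
  d/dx[7y^3] = 21y^2·y'
Adding these up, d/dx[F] = 0 becomes
  (18x^2 - y) + (-x + 21y^2)·y' = 0,
so isolating y',
  dy/dx = -(18x^2 - y)/(-x + 21y^2) = (18x^2 - y)/(x - 21y^2)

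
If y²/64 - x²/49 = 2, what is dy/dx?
Take d/dx of both sides. Since y is implicitly a function of x, the chain rule attaches a y' = dy/dx factor whenever we differentiate through y.

Set F(x, y) = (left side) − (right side), so the curve is F = 0. Differentiating each term of F:
  d/dx[-x^2/49] = -2x/49
  d/dx[y^2/64] = y·y'/32
  d/dx[-2] = 0

Collecting, the y'-free part is the partial derivative in x and the y' coefficient is the partial derivative in y:
  ∂F/∂x = -2x/49
  ∂F/∂y = y/32

so d/dx[F(x, y(x))] = ∂F/∂x + (∂F/∂y)·y' = 0. Rearranging,
  dy/dx = -(∂F/∂x)/(∂F/∂y) = -(-2x/49)/(y/32) = 64x/(49y)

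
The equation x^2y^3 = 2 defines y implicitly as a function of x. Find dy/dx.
Differentiate the relation implicitly: treat y = y(x) and apply the chain rule, so every y-derivative picks up a y' = dy/dx factor.

With everything moved to the left-hand side, differentiate term by term:
  d/dx[x^2y^3] = 3x^2y^2·y' + 2xy^3
  d/dx[-2] = 0

Separating the contributions that come from x directly and those that come through y:
  without y':      2xy^3
  multiplying y':  3x^2y^2

so (2xy^3) + (3x^2y^2)·y' = 0, and therefore
  dy/dx = -(2xy^3)/(3x^2y^2) = -2y/(3x)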